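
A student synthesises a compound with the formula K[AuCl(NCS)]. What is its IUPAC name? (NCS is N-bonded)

The 1 potassium counter-ion carries a total charge of +1, so each complex ion is 1−.
Ligand charges: 1×isothiocyanato (-1 each), 1×chloro (-1 each); total -2. So Au + (-2) = 1−, giving Au = +1.
Ligands are named alphabetically: chloro before isothiocyanato.
The complex ion is anionic, so gold takes the -ate form aurate(I).

potassium chloroisothiocyanatoaurate(I)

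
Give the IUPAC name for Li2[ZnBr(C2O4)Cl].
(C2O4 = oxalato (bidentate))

lithium bromochlorooxalatozincate(II)

The 2 lithium counter-ions carry a total charge of +2, so each complex ion is 2−.
Ligand charges: 1×bromo (-1 each), 1×chloro (-1 each), 1×oxalato (-2 each); total -4. So Zn + (-4) = 2−, giving Zn = +2.
The complex ion is anionic, so zinc takes the -ate form zincate(II).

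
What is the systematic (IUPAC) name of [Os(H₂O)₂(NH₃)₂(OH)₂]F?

diamminediaquadihydroxoosmium(III) fluoride

The 1 fluoride counter-ion carries a total charge of -1, so each complex ion is 1+.
Ligand charges: 2×aqua (neutral), 2×ammine (neutral), 2×hydroxo (-1 each); total -2. So Os + (-2) = 1+, giving Os = +3.
Ligands are named alphabetically: ammine before aqua before hydroxo.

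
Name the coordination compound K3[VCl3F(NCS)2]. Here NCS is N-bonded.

The 3 potassium counter-ions carry a total charge of +3, so each complex ion is 3−.
Ligand charges: 3×chloro (-1 each), 2×isothiocyanato (-1 each), 1×fluoro (-1 each); total -6. So V + (-6) = 3−, giving V = +3.
Ligands are named alphabetically: chloro before fluoro before isothiocyanato.
The complex ion is anionic, so vanadium takes the -ate form vanadate(III).

potassium trichlorofluorodiisothiocyanatovanadate(III)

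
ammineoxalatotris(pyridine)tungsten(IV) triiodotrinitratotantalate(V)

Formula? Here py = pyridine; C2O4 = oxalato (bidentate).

[W(C2O4)(NH3)(py)3][TaI3(NO3)3]2

Cation [W…]: ligand charges -2, W(IV) ⇒ ion charge 2+.
Anion [Ta…]: ligand charges -6, Ta(V) ⇒ ion charge 1−.
One 2+ cation requires 2 of the 1− anion.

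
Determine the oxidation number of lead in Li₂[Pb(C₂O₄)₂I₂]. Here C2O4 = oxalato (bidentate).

2 lithium outside the brackets (+1 each) → the complex ion is 2−.
Ligand charges: 2×C2O4 = -4; 2×I = -2; sum -6.
Pb + (-6) = 2− ⇒ Pb is +4.

+4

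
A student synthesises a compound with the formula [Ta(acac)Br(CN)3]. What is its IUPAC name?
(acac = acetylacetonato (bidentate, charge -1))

(acetylacetonato)bromotricyanotantalum(V)

There is no counter-ion, so the complex is neutral overall.
Ligand charges: 3×cyano (-1 each), 1×acetylacetonato (-1 each), 1×bromo (-1 each); total -5. So Ta + (-5) = 0, giving Ta = +5.
Ligands are named alphabetically: acetylacetonato before bromo before cyano.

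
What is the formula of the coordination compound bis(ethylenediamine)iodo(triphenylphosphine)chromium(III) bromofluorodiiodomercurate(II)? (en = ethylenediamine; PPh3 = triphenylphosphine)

Cation [Cr…]: ligand charges -1, Cr(III) ⇒ ion charge 2+.
Anion [Hg…]: ligand charges -4, Hg(II) ⇒ ion charge 2−.

[Cr(en)2I(PPh3)][HgBrFI2]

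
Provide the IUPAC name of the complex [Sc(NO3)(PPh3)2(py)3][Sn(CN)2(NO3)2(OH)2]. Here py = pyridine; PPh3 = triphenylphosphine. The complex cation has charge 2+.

nitratotris(pyridine)bis(triphenylphosphine)scandium(III) dicyanodihydroxodinitratostannate(IV)

Both ions are complex: the cation is named first with the plain metal name, the anion second with the -ate form; each ion's ligands are alphabetised independently.
The complex cation is given as 2+; its ligand charges sum to -1, so Sc = +3.
A 1:1 salt means the anion carries the equal and opposite charge, 2−.
Anion: ligand charges sum to -6; for the ion to be 2−, Sn = +4.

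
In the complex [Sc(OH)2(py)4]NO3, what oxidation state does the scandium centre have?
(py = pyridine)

+3

1 nitrate outside the brackets (-1 each) → the complex ion is 1+.
Ligand charges: 2×OH = -2; 4×py neutral; sum -2.
Sc + (-2) = 1+ ⇒ Sc is +3.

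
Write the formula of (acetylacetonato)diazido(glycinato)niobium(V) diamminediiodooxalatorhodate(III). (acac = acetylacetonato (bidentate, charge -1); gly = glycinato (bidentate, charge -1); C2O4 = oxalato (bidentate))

[Nb(acac)(gly)(N3)2][Rh(C2O4)I2(NH3)2]

Cation [Nb…]: ligand charges -4, Nb(V) ⇒ ion charge 1+.
Anion [Rh…]: ligand charges -4, Rh(III) ⇒ ion charge 1−.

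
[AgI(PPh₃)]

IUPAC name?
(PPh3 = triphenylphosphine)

There is no counter-ion, so the complex is neutral overall.
Ligand charges: 1×triphenylphosphine (neutral), 1×iodo (-1 each); total -1. So Ag + (-1) = 0, giving Ag = +1.
Ligands are named alphabetically: iodo before triphenylphosphine.

iodo(triphenylphosphine)silver(I)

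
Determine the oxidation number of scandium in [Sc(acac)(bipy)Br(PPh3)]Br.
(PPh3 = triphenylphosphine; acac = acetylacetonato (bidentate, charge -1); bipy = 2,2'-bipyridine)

+3

1 bromide outside the brackets (-1 each) → the complex ion is 1+.
Ligand charges: 1×PPh3 neutral; 1×Br = -1; 1×acac = -1; 1×bipy neutral; sum -2.
Sc + (-2) = 1+ ⇒ Sc is +3.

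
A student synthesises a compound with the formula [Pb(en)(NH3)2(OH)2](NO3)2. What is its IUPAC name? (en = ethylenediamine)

The 2 nitrate counter-ions carry a total charge of -2, so each complex ion is 2+.
Ligand charges: 2×ammine (neutral), 1×ethylenediamine (neutral), 2×hydroxo (-1 each); total -2. So Pb + (-2) = 2+, giving Pb = +4.
Ligands are named alphabetically: ammine before ethylenediamine before hydroxo.

diammine(ethylenediamine)dihydroxolead(IV) nitrate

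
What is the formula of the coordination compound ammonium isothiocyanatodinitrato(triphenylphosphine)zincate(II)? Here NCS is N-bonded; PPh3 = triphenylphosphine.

NH4[Zn(NCS)(NO3)2(PPh3)]

Ligands: 2 nitrato (NO3, -1), 1 isothiocyanato (NCS, -1), 1 triphenylphosphine (PPh3, neutral). Ligand charge sum = -3.
With Zn in oxidation state +2, the complex ion is [Zn...]^1−.
Charge balance with ammonium (+1) requires 1 complex ion per 1 ammonium.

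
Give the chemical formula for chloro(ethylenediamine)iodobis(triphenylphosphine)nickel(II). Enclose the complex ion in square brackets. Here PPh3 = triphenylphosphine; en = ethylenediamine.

Ligands: 1 iodo (I, -1), 2 triphenylphosphine (PPh3, neutral), 1 ethylenediamine (en, neutral), 1 chloro (Cl, -1). Ligand charge sum = -2.
With Ni in oxidation state +2, the complex ion is [Ni...].

[NiCl(en)I(PPh3)2]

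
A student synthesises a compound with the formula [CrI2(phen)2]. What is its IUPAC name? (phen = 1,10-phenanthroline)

diiodobis(1,10-phenanthroline)chromium(II)

There is no counter-ion, so the complex is neutral overall.
Ligand charges: 2×iodo (-1 each), 2×1,10-phenanthroline (neutral); total -2. So Cr + (-2) = 0, giving Cr = +2.
Ligands are named alphabetically: iodo before phenanthroline.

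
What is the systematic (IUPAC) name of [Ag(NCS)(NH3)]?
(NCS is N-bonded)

ammineisothiocyanatosilver(I)

There is no counter-ion, so the complex is neutral overall.
Ligand charges: 1×ammine (neutral), 1×isothiocyanato (-1 each); total -1. So Ag + (-1) = 0, giving Ag = +1.
Ligands are named alphabetically: ammine before isothiocyanato.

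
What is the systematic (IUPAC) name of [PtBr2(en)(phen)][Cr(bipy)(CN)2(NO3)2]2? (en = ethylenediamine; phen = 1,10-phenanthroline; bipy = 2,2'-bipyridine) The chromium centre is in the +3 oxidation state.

dibromo(ethylenediamine)(1,10-phenanthroline)platinum(IV) (2,2'-bipyridine)dicyanodinitratochromate(III)

Cr is given as +3; the anion's ligand charges sum to -4, so the complex anion is 1−.
With 2 anions per cation, the cation must be 2×1 = 2+.
Cation: ligand charges sum to -2; for the ion to be 2+, Pt = +4.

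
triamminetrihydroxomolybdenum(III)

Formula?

Ligands: 3 hydroxo (OH, -1), 3 ammine (NH3, neutral). Ligand charge sum = -3.
With Mo in oxidation state +3, the complex ion is [Mo...].

[Mo(NH3)3(OH)3]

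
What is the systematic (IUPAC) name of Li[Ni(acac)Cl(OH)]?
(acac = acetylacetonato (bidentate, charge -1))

lithium (acetylacetonato)chlorohydroxonickelate(II)

The 1 lithium counter-ion carries a total charge of +1, so each complex ion is 1−.
Ligand charges: 1×acetylacetonato (-1 each), 1×hydroxo (-1 each), 1×chloro (-1 each); total -3. So Ni + (-3) = 1−, giving Ni = +2.
The complex ion is anionic, so nickel takes the -ate form nickelate(II).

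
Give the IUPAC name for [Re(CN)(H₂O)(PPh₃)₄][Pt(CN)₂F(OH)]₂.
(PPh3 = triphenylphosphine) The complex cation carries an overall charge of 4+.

aquacyanotetrakis(triphenylphosphine)rhenium(V) dicyanofluorohydroxoplatinate(II)

Both ions are complex: the cation is named first with the plain metal name, the anion second with the -ate form; each ion's ligands are alphabetised independently.
The complex cation is given as 4+; its ligand charges sum to -1, so Re = +5.
With 2 anions per cation, each anion must be 4/2 = 2−.
Anion: ligand charges sum to -4; for the ion to be 2−, Pt = +2.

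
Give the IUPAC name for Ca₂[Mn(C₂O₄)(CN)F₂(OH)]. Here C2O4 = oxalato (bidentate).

The 2 calcium counter-ions carry a total charge of +4, so each complex ion is 4−.
Ligand charges: 2×fluoro (-1 each), 1×hydroxo (-1 each), 1×cyano (-1 each), 1×oxalato (-2 each); total -6. So Mn + (-6) = 4−, giving Mn = +2.
Ligands are named alphabetically: cyano before fluoro before hydroxo before oxalato.
The complex ion is anionic, so manganese takes the -ate form manganate(II).

calcium cyanodifluorohydroxooxalatomanganate(II)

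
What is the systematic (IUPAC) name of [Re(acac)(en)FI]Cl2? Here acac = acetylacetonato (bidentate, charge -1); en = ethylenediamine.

(acetylacetonato)(ethylenediamine)fluoroiodorhenium(V) chloride

The 2 chloride counter-ions carry a total charge of -2, so each complex ion is 2+.
Ligand charges: 1×fluoro (-1 each), 1×acetylacetonato (-1 each), 1×ethylenediamine (neutral), 1×iodo (-1 each); total -3. So Re + (-3) = 2+, giving Re = +5.
Ligands are named alphabetically: acetylacetonato before ethylenediamine before fluoro before iodo.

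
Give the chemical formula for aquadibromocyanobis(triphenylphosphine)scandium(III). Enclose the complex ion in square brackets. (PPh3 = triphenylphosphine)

[ScBr2(CN)(H2O)(PPh3)2]

Ligands: 2 bromo (Br, -1), 1 aqua (H2O, neutral), 2 triphenylphosphine (PPh3, neutral), 1 cyano (CN, -1). Ligand charge sum = -3.
With Sc in oxidation state +3, the complex ion is [Sc...].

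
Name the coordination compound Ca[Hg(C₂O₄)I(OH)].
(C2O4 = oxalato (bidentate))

The 1 calcium counter-ion carries a total charge of +2, so each complex ion is 2−.
Ligand charges: 1×iodo (-1 each), 1×oxalato (-2 each), 1×hydroxo (-1 each); total -4. So Hg + (-4) = 2−, giving Hg = +2.
Ligands are named alphabetically: hydroxo before iodo before oxalato.
The complex ion is anionic, so mercury takes the -ate form mercurate(II).

calcium hydroxoiodooxalatomercurate(II)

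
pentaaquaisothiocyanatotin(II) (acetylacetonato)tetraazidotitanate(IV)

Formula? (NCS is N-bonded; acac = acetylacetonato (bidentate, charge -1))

Cation [Sn…]: ligand charges -1, Sn(II) ⇒ ion charge 1+.
Anion [Ti…]: ligand charges -5, Ti(IV) ⇒ ion charge 1−.
One 1+ cation balances one 1− anion.

[Sn(H2O)5(NCS)][Ti(acac)(N3)4]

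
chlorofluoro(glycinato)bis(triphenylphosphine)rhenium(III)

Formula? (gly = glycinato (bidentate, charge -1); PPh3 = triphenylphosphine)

Ligands: 1 glycinato (gly, -1), 1 chloro (Cl, -1), 1 fluoro (F, -1), 2 triphenylphosphine (PPh3, neutral). Ligand charge sum = -3.
With Re in oxidation state +3, the complex ion is [Re...].

[ReClF(gly)(PPh3)2]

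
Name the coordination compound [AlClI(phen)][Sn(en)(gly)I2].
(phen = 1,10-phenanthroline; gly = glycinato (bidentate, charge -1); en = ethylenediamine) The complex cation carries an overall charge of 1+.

The complex cation is given as 1+; its ligand charges sum to -2, so Al = +3.
A 1:1 salt means the anion carries the equal and opposite charge, 1−.
Anion: ligand charges sum to -3; for the ion to be 1−, Sn = +2.

chloroiodo(1,10-phenanthroline)aluminium(III) (ethylenediamine)(glycinato)diiodostannate(II)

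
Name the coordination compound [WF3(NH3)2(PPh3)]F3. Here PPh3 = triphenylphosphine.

The 3 fluoride counter-ions carry a total charge of -3, so each complex ion is 3+.
Ligand charges: 1×triphenylphosphine (neutral), 3×fluoro (-1 each), 2×ammine (neutral); total -3. So W + (-3) = 3+, giving W = +6.
Ligands are named alphabetically: ammine before fluoro before triphenylphosphine.

diamminetrifluoro(triphenylphosphine)tungsten(VI) fluoride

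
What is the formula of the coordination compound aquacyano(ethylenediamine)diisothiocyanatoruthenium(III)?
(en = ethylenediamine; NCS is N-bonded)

[Ru(CN)(en)(H2O)(NCS)2]

Ligands: 1 aqua (H2O, neutral), 1 cyano (CN, -1), 1 ethylenediamine (en, neutral), 2 isothiocyanato (NCS, -1). Ligand charge sum = -3.
With Ru in oxidation state +3, the complex ion is [Ru...].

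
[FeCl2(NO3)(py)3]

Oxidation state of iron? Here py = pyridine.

No counter-ion: the bracketed complex is neutral.
Ligand charges: 1×NO3 = -1; 2×Cl = -2; 3×py neutral; sum -3.
Fe + (-3) = 0 ⇒ Fe is +3.

+3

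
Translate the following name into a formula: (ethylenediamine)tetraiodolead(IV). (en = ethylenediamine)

Ligands: 1 ethylenediamine (en, neutral), 4 iodo (I, -1). Ligand charge sum = -4.
With Pb in oxidation state +4, the complex ion is [Pb...].

[Pb(en)I4]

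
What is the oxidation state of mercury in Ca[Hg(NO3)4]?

+2

1 calcium outside the brackets (+2 each) → the complex ion is 2−.
Ligand charges: 4×NO3 = -4; sum -4.
Hg + (-4) = 2− ⇒ Hg is +2.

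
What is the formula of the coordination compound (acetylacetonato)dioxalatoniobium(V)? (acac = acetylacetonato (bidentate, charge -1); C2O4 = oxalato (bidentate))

Ligands: 1 acetylacetonato (acac, -1), 2 oxalato (C2O4, -2). Ligand charge sum = -5.
With Nb in oxidation state +5, the complex ion is [Nb...].

[Nb(acac)(C2O4)2]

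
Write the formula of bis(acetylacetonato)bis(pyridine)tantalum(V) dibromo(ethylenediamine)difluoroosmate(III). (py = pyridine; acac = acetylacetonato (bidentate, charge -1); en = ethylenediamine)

Cation [Ta…]: ligand charges -2, Ta(V) ⇒ ion charge 3+.
Anion [Os…]: ligand charges -4, Os(III) ⇒ ion charge 1−.
One 3+ cation requires 3 of the 1− anion.

[Ta(acac)2(py)2][OsBr2(en)F2]3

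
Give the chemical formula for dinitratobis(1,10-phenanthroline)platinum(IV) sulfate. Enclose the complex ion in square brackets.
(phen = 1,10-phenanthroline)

[Pt(NO3)2(phen)2]SO4

Ligands: 2 nitrato (NO3, -1), 2 1,10-phenanthroline (phen, neutral). Ligand charge sum = -2.
With Pt in oxidation state +4, the complex ion is [Pt...]^2+.
Charge balance with sulfate (-2) requires 1 complex ion per 1 sulfate.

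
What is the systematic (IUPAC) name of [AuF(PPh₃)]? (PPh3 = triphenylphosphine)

There is no counter-ion, so the complex is neutral overall.
Ligand charges: 1×fluoro (-1 each), 1×triphenylphosphine (neutral); total -1. So Au + (-1) = 0, giving Au = +1.
Ligands are named alphabetically: fluoro before triphenylphosphine.

fluoro(triphenylphosphine)gold(I)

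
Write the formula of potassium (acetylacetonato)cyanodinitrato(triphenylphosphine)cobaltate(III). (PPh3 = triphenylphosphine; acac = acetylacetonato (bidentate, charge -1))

Ligands: 1 cyano (CN, -1), 1 triphenylphosphine (PPh3, neutral), 2 nitrato (NO3, -1), 1 acetylacetonato (acac, -1). Ligand charge sum = -4.
With Co in oxidation state +3, the complex ion is [Co...]^1−.
Charge balance with potassium (+1) requires 1 complex ion per 1 potassium.

K[Co(acac)(CN)(NO3)2(PPh3)]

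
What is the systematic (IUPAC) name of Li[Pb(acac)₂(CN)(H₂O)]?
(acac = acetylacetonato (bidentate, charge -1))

The 1 lithium counter-ion carries a total charge of +1, so each complex ion is 1−.
Ligand charges: 1×cyano (-1 each), 1×aqua (neutral), 2×acetylacetonato (-1 each); total -3. So Pb + (-3) = 1−, giving Pb = +2.
The complex ion is anionic, so lead takes the -ate form plumbate(II).

lithium bis(acetylacetonato)aquacyanoplumbate(II)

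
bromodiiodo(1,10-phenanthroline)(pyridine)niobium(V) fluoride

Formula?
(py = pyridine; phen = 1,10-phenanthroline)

[NbBrI2(phen)(py)]F2

Ligands: 1 pyridine (py, neutral), 1 1,10-phenanthroline (phen, neutral), 1 bromo (Br, -1), 2 iodo (I, -1). Ligand charge sum = -3.
Charge balance with fluoride (-1) requires 1 complex ion per 2 fluoride.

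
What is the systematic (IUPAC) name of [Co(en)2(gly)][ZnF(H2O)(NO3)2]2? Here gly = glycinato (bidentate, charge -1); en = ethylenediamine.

bis(ethylenediamine)(glycinato)cobalt(III) aquafluorodinitratozincate(II)

Both ions are complex: the cation is named first with the plain metal name, the anion second with the -ate form; each ion's ligands are alphabetised independently.
Zinc is always +2 in its complexes; the anion's ligand charges sum to -3, so the complex anion is 1−.
With 2 anions per cation, the cation must be 2×1 = 2+.
Cation: ligand charges sum to -1; for the ion to be 2+, Co = +3.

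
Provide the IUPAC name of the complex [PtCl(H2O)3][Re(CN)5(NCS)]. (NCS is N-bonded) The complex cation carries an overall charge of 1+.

triaquachloroplatinum(II) pentacyanoisothiocyanatorhenate(V)

Both ions are complex: the cation is named first with the plain metal name, the anion second with the -ate form; each ion's ligands are alphabetised independently.
The complex cation is given as 1+; its ligand charges sum to -1, so Pt = +2.
A 1:1 salt means the anion carries the equal and opposite charge, 1−.
Anion: ligand charges sum to -6; for the ion to be 1−, Re = +5.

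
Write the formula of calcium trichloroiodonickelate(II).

Ca[NiCl3I]

Ligands: 3 chloro (Cl, -1), 1 iodo (I, -1). Ligand charge sum = -4.
Charge balance with calcium (+2) requires 1 complex ion per 1 calcium.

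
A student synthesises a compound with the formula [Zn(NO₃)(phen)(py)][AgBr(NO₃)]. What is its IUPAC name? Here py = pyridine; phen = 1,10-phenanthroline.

Zinc is always +2 in its complexes; the cation's ligand charges sum to -1, so the complex cation is 1+.
A 1:1 salt means the anion carries the equal and opposite charge, 1−.
Anion: ligand charges sum to -2; for the ion to be 1−, Ag = +1.

nitrato(1,10-phenanthroline)(pyridine)zinc(II) bromonitratoargentate(I)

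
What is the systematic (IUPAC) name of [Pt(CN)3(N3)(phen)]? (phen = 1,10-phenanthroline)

There is no counter-ion, so the complex is neutral overall.
Ligand charges: 1×azido (-1 each), 3×cyano (-1 each), 1×1,10-phenanthroline (neutral); total -4. So Pt + (-4) = 0, giving Pt = +4.
Ligands are named alphabetically: azido before cyano before phenanthroline.

azidotricyano(1,10-phenanthroline)platinum(IV)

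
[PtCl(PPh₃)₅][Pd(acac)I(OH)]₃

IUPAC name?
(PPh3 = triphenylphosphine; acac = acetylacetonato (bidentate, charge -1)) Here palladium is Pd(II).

chloropentakis(triphenylphosphine)platinum(IV) (acetylacetonato)hydroxoiodopalladate(II)

Both ions are complex: the cation is named first with the plain metal name, the anion second with the -ate form; each ion's ligands are alphabetised independently.
Pd is given as +2; the anion's ligand charges sum to -3, so the complex anion is 1−.
With 3 anions per cation, the cation must be 3×1 = 3+.
Cation: ligand charges sum to -1; for the ion to be 3+, Pt = +4.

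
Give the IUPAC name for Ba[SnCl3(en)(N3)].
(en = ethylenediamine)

barium azidotrichloro(ethylenediamine)stannate(II)

The 1 barium counter-ion carries a total charge of +2, so each complex ion is 2−.
Ligand charges: 1×azido (-1 each), 3×chloro (-1 each), 1×ethylenediamine (neutral); total -4. So Sn + (-4) = 2−, giving Sn = +2.
The complex ion is anionic, so tin takes the -ate form stannate(II).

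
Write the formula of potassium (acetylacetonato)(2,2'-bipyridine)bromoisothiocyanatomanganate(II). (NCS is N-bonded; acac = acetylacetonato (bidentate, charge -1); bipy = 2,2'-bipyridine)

Ligands: 1 isothiocyanato (NCS, -1), 1 acetylacetonato (acac, -1), 1 bromo (Br, -1), 1 2,2'-bipyridine (bipy, neutral). Ligand charge sum = -3.
With Mn in oxidation state +2, the complex ion is [Mn...]^1−.
Charge balance with potassium (+1) requires 1 complex ion per 1 potassium.

K[Mn(acac)(bipy)Br(NCS)]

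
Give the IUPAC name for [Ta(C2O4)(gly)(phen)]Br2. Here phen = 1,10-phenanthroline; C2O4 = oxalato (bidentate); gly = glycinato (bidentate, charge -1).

The 2 bromide counter-ions carry a total charge of -2, so each complex ion is 2+.
Ligand charges: 1×1,10-phenanthroline (neutral), 1×oxalato (-2 each), 1×glycinato (-1 each); total -3. So Ta + (-3) = 2+, giving Ta = +5.
Ligands are named alphabetically: glycinato before oxalato before phenanthroline.

(glycinato)oxalato(1,10-phenanthroline)tantalum(V) bromide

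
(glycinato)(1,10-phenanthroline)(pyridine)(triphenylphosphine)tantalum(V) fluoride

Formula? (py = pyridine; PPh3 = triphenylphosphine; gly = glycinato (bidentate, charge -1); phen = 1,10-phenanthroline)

[Ta(gly)(phen)(PPh3)(py)]F4

Ligands: 1 pyridine (py, neutral), 1 triphenylphosphine (PPh3, neutral), 1 glycinato (gly, -1), 1 1,10-phenanthroline (phen, neutral). Ligand charge sum = -1.
Charge balance with fluoride (-1) requires 1 complex ion per 4 fluoride.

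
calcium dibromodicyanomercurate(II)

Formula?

Ca[HgBr2(CN)2]

Ligands: 2 bromo (Br, -1), 2 cyano (CN, -1). Ligand charge sum = -4.
With Hg in oxidation state +2, the complex ion is [Hg...]^2−.
Charge balance with calcium (+2) requires 1 complex ion per 1 calcium.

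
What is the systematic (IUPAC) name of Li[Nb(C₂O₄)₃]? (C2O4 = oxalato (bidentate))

The 1 lithium counter-ion carries a total charge of +1, so each complex ion is 1−.
Ligand charges: 3×oxalato (-2 each); total -6. So Nb + (-6) = 1−, giving Nb = +5.
The complex ion is anionic, so niobium takes the -ate form niobate(V).

lithium trioxalatoniobate(V)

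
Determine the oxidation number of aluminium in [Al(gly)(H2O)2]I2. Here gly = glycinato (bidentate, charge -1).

2 iodide outside the brackets (-1 each) → the complex ion is 2+.
Ligand charges: 2×H2O neutral; 1×gly = -1; sum -1.
Al + (-1) = 2+ ⇒ Al is +3.

+3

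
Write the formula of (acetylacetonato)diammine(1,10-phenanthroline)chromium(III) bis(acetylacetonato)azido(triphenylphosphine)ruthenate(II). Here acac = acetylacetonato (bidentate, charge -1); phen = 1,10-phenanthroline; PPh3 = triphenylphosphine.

[Cr(acac)(NH3)2(phen)][Ru(acac)2(N3)(PPh3)]2

Cation [Cr…]: ligand charges -1, Cr(III) ⇒ ion charge 2+.
Anion [Ru…]: ligand charges -3, Ru(II) ⇒ ion charge 1−.
One 2+ cation requires 2 of the 1− anion.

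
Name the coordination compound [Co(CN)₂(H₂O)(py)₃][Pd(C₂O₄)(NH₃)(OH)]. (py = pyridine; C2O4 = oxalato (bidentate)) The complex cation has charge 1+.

Both ions are complex: the cation is named first with the plain metal name, the anion second with the -ate form; each ion's ligands are alphabetised independently.
The complex cation is given as 1+; its ligand charges sum to -2, so Co = +3.
A 1:1 salt means the anion carries the equal and opposite charge, 1−.
Anion: ligand charges sum to -3; for the ion to be 1−, Pd = +2.

aquadicyanotris(pyridine)cobalt(III) amminehydroxooxalatopalladate(II)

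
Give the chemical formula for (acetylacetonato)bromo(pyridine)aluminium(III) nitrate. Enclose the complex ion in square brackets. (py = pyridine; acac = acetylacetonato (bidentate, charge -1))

Ligands: 1 bromo (Br, -1), 1 pyridine (py, neutral), 1 acetylacetonato (acac, -1). Ligand charge sum = -2.
With Al in oxidation state +3, the complex ion is [Al...]^1+.
Charge balance with nitrate (-1) requires 1 complex ion per 1 nitrate.

[Al(acac)Br(py)]NO3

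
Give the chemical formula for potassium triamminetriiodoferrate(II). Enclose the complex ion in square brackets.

K[FeI3(NH3)3]

Ligands: 3 iodo (I, -1), 3 ammine (NH3, neutral). Ligand charge sum = -3.
Charge balance with potassium (+1) requires 1 complex ion per 1 potassium.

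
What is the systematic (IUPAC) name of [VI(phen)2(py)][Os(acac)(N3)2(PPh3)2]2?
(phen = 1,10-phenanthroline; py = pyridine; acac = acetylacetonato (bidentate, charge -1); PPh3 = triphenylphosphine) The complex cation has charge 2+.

iodobis(1,10-phenanthroline)(pyridine)vanadium(III) (acetylacetonato)diazidobis(triphenylphosphine)osmate(II)

The complex cation is given as 2+; its ligand charges sum to -1, so V = +3.
With 2 anions per cation, each anion must be 2/2 = 1−.
Anion: ligand charges sum to -3; for the ion to be 1−, Os = +2.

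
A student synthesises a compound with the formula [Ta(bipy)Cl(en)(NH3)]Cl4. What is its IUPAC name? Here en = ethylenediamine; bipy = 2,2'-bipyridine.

ammine(2,2'-bipyridine)chloro(ethylenediamine)tantalum(V) chloride

The 4 chloride counter-ions carry a total charge of -4, so each complex ion is 4+.
Ligand charges: 1×chloro (-1 each), 1×ethylenediamine (neutral), 1×2,2'-bipyridine (neutral), 1×ammine (neutral); total -1. So Ta + (-1) = 4+, giving Ta = +5.
Ligands are named alphabetically: ammine before bipyridine before chloro before ethylenediamine.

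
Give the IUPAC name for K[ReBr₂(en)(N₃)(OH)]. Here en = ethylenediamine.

The 1 potassium counter-ion carries a total charge of +1, so each complex ion is 1−.
Ligand charges: 1×hydroxo (-1 each), 2×bromo (-1 each), 1×ethylenediamine (neutral), 1×azido (-1 each); total -4. So Re + (-4) = 1−, giving Re = +3.
Ligands are named alphabetically: azido before bromo before ethylenediamine before hydroxo.
The complex ion is anionic, so rhenium takes the -ate form rhenate(III).

potassium azidodibromo(ethylenediamine)hydroxorhenate(III)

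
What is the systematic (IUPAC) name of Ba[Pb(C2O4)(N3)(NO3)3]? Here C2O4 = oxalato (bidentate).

The 1 barium counter-ion carries a total charge of +2, so each complex ion is 2−.
Ligand charges: 1×azido (-1 each), 3×nitrato (-1 each), 1×oxalato (-2 each); total -6. So Pb + (-6) = 2−, giving Pb = +4.
The complex ion is anionic, so lead takes the -ate form plumbate(IV).

barium azidotrinitratooxalatoplumbate(IV)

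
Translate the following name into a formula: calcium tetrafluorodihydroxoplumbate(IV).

Ca[PbF4(OH)2]

Ligands: 4 fluoro (F, -1), 2 hydroxo (OH, -1). Ligand charge sum = -6.
With Pb in oxidation state +4, the complex ion is [Pb...]^2−.
Charge balance with calcium (+2) requires 1 complex ion per 1 calcium.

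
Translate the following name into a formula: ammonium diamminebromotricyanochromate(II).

Ligands: 3 cyano (CN, -1), 2 ammine (NH3, neutral), 1 bromo (Br, -1). Ligand charge sum = -4.
With Cr in oxidation state +2, the complex ion is [Cr...]^2−.
Charge balance with ammonium (+1) requires 1 complex ion per 2 ammonium.

(NH4)2[CrBr(CN)3(NH3)2]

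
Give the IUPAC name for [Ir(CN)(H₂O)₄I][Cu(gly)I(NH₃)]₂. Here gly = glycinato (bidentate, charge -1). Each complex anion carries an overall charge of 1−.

tetraaquacyanoiodoiridium(IV) ammine(glycinato)iodocuprate(I)

The complex anion is given as 1−; its ligand charges sum to -2, so Cu = +1.
With 2 anions per cation, the cation must be 2×1 = 2+.
Cation: ligand charges sum to -2; for the ion to be 2+, Ir = +4.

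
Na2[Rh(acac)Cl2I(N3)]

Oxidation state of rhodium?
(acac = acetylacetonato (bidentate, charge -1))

+3

2 sodium outside the brackets (+1 each) → the complex ion is 2−.
Ligand charges: 2×Cl = -2; 1×I = -1; 1×acac = -1; 1×N3 = -1; sum -5.
Rh + (-5) = 2− ⇒ Rh is +3.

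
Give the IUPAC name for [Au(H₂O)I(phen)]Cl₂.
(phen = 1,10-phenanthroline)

The 2 chloride counter-ions carry a total charge of -2, so each complex ion is 2+.
Ligand charges: 1×iodo (-1 each), 1×aqua (neutral), 1×1,10-phenanthroline (neutral); total -1. So Au + (-1) = 2+, giving Au = +3.
Ligands are named alphabetically: aqua before iodo before phenanthroline.

aquaiodo(1,10-phenanthroline)gold(III) chloride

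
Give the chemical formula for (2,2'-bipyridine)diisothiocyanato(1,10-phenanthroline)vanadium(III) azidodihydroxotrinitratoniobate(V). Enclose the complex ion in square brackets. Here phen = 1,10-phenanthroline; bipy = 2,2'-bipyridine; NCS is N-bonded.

[V(bipy)(NCS)2(phen)][Nb(N3)(NO3)3(OH)2]

Cation [V…]: ligand charges -2, V(III) ⇒ ion charge 1+.
Anion [Nb…]: ligand charges -6, Nb(V) ⇒ ion charge 1−.
One 1+ cation balances one 1− anion.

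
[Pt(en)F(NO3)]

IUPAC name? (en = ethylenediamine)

(ethylenediamine)fluoronitratoplatinum(II)

There is no counter-ion, so the complex is neutral overall.
Ligand charges: 1×ethylenediamine (neutral), 1×nitrato (-1 each), 1×fluoro (-1 each); total -2. So Pt + (-2) = 0, giving Pt = +2.
Ligands are named alphabetically: ethylenediamine before fluoro before nitrato.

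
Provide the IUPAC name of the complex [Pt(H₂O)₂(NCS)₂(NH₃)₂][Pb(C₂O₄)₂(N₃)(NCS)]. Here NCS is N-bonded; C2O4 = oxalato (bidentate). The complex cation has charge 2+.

diamminediaquadiisothiocyanatoplatinum(IV) azidoisothiocyanatodioxalatoplumbate(IV)

Both ions are complex: the cation is named first with the plain metal name, the anion second with the -ate form; each ion's ligands are alphabetised independently.
The complex cation is given as 2+; its ligand charges sum to -2, so Pt = +4.
A 1:1 salt means the anion carries the equal and opposite charge, 2−.
Anion: ligand charges sum to -6; for the ion to be 2−, Pb = +4.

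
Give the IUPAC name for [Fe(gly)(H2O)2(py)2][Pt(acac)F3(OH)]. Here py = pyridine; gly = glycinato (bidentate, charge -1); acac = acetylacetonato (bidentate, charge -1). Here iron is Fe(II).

diaqua(glycinato)bis(pyridine)iron(II) (acetylacetonato)trifluorohydroxoplatinate(IV)

Both ions are complex: the cation is named first with the plain metal name, the anion second with the -ate form; each ion's ligands are alphabetised independently.
Fe is given as +2; the cation's ligand charges sum to -1, so the complex cation is 1+.
A 1:1 salt means the anion carries the equal and opposite charge, 1−.
Anion: ligand charges sum to -5; for the ion to be 1−, Pt = +4.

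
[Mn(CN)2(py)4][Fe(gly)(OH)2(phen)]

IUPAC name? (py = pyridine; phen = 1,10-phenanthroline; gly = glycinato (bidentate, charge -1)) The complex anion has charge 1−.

dicyanotetrakis(pyridine)manganese(III) (glycinato)dihydroxo(1,10-phenanthroline)ferrate(II)

Both ions are complex: the cation is named first with the plain metal name, the anion second with the -ate form; each ion's ligands are alphabetised independently.
The complex anion is given as 1−; its ligand charges sum to -3, so Fe = +2.
A 1:1 salt means the cation carries the equal and opposite charge, 1+.
Cation: ligand charges sum to -2; for the ion to be 1+, Mn = +3.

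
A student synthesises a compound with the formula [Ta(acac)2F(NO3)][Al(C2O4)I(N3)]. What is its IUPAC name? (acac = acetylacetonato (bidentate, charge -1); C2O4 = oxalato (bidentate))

bis(acetylacetonato)fluoronitratotantalum(V) azidoiodooxalatoaluminate(III)

Both ions are complex: the cation is named first with the plain metal name, the anion second with the -ate form; each ion's ligands are alphabetised independently.
Aluminium is always +3 in its complexes; the anion's ligand charges sum to -4, so the complex anion is 1−.
A 1:1 salt means the cation carries the equal and opposite charge, 1+.
Cation: ligand charges sum to -4; for the ion to be 1+, Ta = +5.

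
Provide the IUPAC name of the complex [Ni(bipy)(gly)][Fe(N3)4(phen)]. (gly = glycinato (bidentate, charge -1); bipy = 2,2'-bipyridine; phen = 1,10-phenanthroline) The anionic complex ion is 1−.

(2,2'-bipyridine)(glycinato)nickel(II) tetraazido(1,10-phenanthroline)ferrate(III)

The complex anion is given as 1−; its ligand charges sum to -4, so Fe = +3.
A 1:1 salt means the cation carries the equal and opposite charge, 1+.
Cation: ligand charges sum to -1; for the ion to be 1+, Ni = +2.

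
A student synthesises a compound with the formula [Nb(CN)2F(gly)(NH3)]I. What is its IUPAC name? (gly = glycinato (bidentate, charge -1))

amminedicyanofluoro(glycinato)niobium(V) iodide

The 1 iodide counter-ion carries a total charge of -1, so each complex ion is 1+.
Ligand charges: 1×ammine (neutral), 1×glycinato (-1 each), 1×fluoro (-1 each), 2×cyano (-1 each); total -4. So Nb + (-4) = 1+, giving Nb = +5.
Ligands are named alphabetically: ammine before cyano before fluoro before glycinato.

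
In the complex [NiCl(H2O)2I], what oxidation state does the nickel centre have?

+2

No counter-ion: the bracketed complex is neutral.
Ligand charges: 2×H2O neutral; 1×I = -1; 1×Cl = -1; sum -2.
Ni + (-2) = 0 ⇒ Ni is +2.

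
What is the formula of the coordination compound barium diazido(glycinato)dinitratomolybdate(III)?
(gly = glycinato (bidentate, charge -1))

Ligands: 1 glycinato (gly, -1), 2 azido (N3, -1), 2 nitrato (NO3, -1). Ligand charge sum = -5.
With Mo in oxidation state +3, the complex ion is [Mo...]^2−.
Charge balance with barium (+2) requires 1 complex ion per 1 barium.

Ba[Mo(gly)(N3)2(NO3)2]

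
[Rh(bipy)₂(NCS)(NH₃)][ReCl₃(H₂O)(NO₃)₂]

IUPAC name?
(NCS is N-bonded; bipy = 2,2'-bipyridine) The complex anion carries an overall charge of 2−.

amminebis(2,2'-bipyridine)isothiocyanatorhodium(III) aquatrichlorodinitratorhenate(III)

Both ions are complex: the cation is named first with the plain metal name, the anion second with the -ate form; each ion's ligands are alphabetised independently.
The complex anion is given as 2−; its ligand charges sum to -5, so Re = +3.
A 1:1 salt means the cation carries the equal and opposite charge, 2+.
Cation: ligand charges sum to -1; for the ion to be 2+, Rh = +3.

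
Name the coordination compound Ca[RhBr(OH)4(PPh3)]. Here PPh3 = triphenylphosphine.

The 1 calcium counter-ion carries a total charge of +2, so each complex ion is 2−.
Ligand charges: 4×hydroxo (-1 each), 1×bromo (-1 each), 1×triphenylphosphine (neutral); total -5. So Rh + (-5) = 2−, giving Rh = +3.
Ligands are named alphabetically: bromo before hydroxo before triphenylphosphine.
The complex ion is anionic, so rhodium takes the -ate form rhodate(III).

calcium bromotetrahydroxo(triphenylphosphine)rhodate(III)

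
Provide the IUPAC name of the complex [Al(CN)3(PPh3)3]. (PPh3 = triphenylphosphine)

There is no counter-ion, so the complex is neutral overall.
Ligand charges: 3×triphenylphosphine (neutral), 3×cyano (-1 each); total -3. So Al + (-3) = 0, giving Al = +3.
Ligands are named alphabetically: cyano before triphenylphosphine.

tricyanotris(triphenylphosphine)aluminium(III)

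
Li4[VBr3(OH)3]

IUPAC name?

lithium tribromotrihydroxovanadate(II)

The 4 lithium counter-ions carry a total charge of +4, so each complex ion is 4−.
Ligand charges: 3×hydroxo (-1 each), 3×bromo (-1 each); total -6. So V + (-6) = 4−, giving V = +2.
Ligands are named alphabetically: bromo before hydroxo.
The complex ion is anionic, so vanadium takes the -ate form vanadate(II).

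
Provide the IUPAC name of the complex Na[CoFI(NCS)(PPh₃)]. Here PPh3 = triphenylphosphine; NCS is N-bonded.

sodium fluoroiodoisothiocyanato(triphenylphosphine)cobaltate(II)

The 1 sodium counter-ion carries a total charge of +1, so each complex ion is 1−.
Ligand charges: 1×triphenylphosphine (neutral), 1×isothiocyanato (-1 each), 1×iodo (-1 each), 1×fluoro (-1 each); total -3. So Co + (-3) = 1−, giving Co = +2.
Ligands are named alphabetically: fluoro before iodo before isothiocyanato before triphenylphosphine.
The complex ion is anionic, so cobalt takes the -ate form cobaltate(II).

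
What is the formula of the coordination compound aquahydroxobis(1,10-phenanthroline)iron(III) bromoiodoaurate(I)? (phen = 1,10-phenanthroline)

[Fe(H2O)(OH)(phen)2][AuBrI]2

Cation [Fe…]: ligand charges -1, Fe(III) ⇒ ion charge 2+.
Anion [Au…]: ligand charges -2, Au(I) ⇒ ion charge 1−.
One 2+ cation requires 2 of the 1− anion.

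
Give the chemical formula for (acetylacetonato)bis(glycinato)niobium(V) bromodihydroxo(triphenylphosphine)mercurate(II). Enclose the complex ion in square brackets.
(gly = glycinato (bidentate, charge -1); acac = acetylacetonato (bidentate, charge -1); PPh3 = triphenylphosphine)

[Nb(acac)(gly)2][HgBr(OH)2(PPh3)]2

Cation [Nb…]: ligand charges -3, Nb(V) ⇒ ion charge 2+.
Anion [Hg…]: ligand charges -3, Hg(II) ⇒ ion charge 1−.
One 2+ cation requires 2 of the 1− anion.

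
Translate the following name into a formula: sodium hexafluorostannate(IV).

Ligands: 6 fluoro (F, -1). Ligand charge sum = -6.
With Sn in oxidation state +4, the complex ion is [Sn...]^2−.
Charge balance with sodium (+1) requires 1 complex ion per 2 sodium.

Na2[SnF6]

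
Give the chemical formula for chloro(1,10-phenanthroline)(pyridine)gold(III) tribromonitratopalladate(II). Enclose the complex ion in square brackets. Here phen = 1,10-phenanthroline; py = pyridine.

Cation [Au…]: ligand charges -1, Au(III) ⇒ ion charge 2+.
Anion [Pd…]: ligand charges -4, Pd(II) ⇒ ion charge 2−.
One 2+ cation balances one 2− anion.

[AuCl(phen)(py)][PdBr3(NO3)]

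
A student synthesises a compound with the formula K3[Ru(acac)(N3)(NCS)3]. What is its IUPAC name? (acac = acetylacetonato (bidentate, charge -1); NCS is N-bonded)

potassium (acetylacetonato)azidotriisothiocyanatoruthenate(II)

The 3 potassium counter-ions carry a total charge of +3, so each complex ion is 3−.
Ligand charges: 1×azido (-1 each), 1×acetylacetonato (-1 each), 3×isothiocyanato (-1 each); total -5. So Ru + (-5) = 3−, giving Ru = +2.
Ligands are named alphabetically: acetylacetonato before azido before isothiocyanato.
The complex ion is anionic, so ruthenium takes the -ate form ruthenate(II).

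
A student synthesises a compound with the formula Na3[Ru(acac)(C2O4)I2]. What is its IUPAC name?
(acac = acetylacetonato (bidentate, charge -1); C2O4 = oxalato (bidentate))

The 3 sodium counter-ions carry a total charge of +3, so each complex ion is 3−.
Ligand charges: 2×iodo (-1 each), 1×acetylacetonato (-1 each), 1×oxalato (-2 each); total -5. So Ru + (-5) = 3−, giving Ru = +2.
Ligands are named alphabetically: acetylacetonato before iodo before oxalato.
The complex ion is anionic, so ruthenium takes the -ate form ruthenate(II).

sodium (acetylacetonato)diiodooxalatoruthenate(II)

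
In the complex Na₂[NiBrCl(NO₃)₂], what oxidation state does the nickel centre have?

2 sodium outside the brackets (+1 each) → the complex ion is 2−.
Ligand charges: 2×NO3 = -2; 1×Br = -1; 1×Cl = -1; sum -4.
Ni + (-4) = 2− ⇒ Ni is +2.

+2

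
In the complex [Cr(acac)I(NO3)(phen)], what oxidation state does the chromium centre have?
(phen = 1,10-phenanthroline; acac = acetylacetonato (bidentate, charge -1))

+3

No counter-ion: the bracketed complex is neutral.
Ligand charges: 1×phen neutral; 1×NO3 = -1; 1×acac = -1; 1×I = -1; sum -3.
Cr + (-3) = 0 ⇒ Cr is +3.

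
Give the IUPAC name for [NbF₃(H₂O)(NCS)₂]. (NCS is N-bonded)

aquatrifluorodiisothiocyanatoniobium(V)

There is no counter-ion, so the complex is neutral overall.
Ligand charges: 2×isothiocyanato (-1 each), 3×fluoro (-1 each), 1×aqua (neutral); total -5. So Nb + (-5) = 0, giving Nb = +5.
Ligands are named alphabetically: aqua before fluoro before isothiocyanato.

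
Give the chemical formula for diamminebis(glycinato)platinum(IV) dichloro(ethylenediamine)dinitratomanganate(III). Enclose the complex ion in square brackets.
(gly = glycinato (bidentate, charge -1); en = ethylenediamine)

[Pt(gly)2(NH3)2][MnCl2(en)(NO3)2]2

Cation [Pt…]: ligand charges -2, Pt(IV) ⇒ ion charge 2+.
Anion [Mn…]: ligand charges -4, Mn(III) ⇒ ion charge 1−.
One 2+ cation requires 2 of the 1− anion.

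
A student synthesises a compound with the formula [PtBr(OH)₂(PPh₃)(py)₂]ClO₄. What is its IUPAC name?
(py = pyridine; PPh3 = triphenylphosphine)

The 1 perchlorate counter-ion carries a total charge of -1, so each complex ion is 1+.
Ligand charges: 2×pyridine (neutral), 1×bromo (-1 each), 1×triphenylphosphine (neutral), 2×hydroxo (-1 each); total -3. So Pt + (-3) = 1+, giving Pt = +4.
Ligands are named alphabetically: bromo before hydroxo before pyridine before triphenylphosphine.

bromodihydroxobis(pyridine)(triphenylphosphine)platinum(IV) perchlorate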